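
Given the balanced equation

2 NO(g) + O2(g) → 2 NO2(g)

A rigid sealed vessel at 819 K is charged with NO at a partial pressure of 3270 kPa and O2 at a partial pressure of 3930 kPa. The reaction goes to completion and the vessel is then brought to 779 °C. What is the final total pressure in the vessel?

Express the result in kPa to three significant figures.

7150 kPa

With V and T fixed, P_i ∝ n_i, so the mole ratios apply directly to partial pressures at 819 K.
P(O2) required for 3270 kPa of NO = (1/2) × 3270 = 1635 kPa; available 3930 kPa, so NO is limiting.
P(O2) remaining = 3930 − (1/2) × 3270 = 2295 kPa
P(gaseous products) = (2)/2 × 3270 = 3270 kPa
P_total at 819 K = 2295 + 3270 = 5565 kPa
Scaling to 779 °C: P = 5565 × 1052.15/819 = 7149 kPa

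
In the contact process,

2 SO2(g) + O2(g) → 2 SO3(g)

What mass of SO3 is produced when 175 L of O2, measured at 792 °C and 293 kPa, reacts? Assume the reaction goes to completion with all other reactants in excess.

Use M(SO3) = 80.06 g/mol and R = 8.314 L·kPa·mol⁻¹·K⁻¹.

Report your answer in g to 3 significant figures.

n(O2) = PV/RT = (293 × 175) / (8.314 × 1065.15) = 5.790 mol
n(SO3) = (2/1) × 5.790 = 11.58 mol
m(SO3) = 11.58 × 80.06 = 927.1 g

927 g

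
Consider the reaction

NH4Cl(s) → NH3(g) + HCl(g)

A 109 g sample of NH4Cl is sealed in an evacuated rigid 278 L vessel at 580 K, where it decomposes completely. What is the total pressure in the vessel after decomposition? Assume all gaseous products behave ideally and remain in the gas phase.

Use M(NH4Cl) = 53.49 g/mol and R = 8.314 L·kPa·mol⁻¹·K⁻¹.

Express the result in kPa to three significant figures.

n(NH4Cl) = 109 / 53.49 = 2.038 mol
n(gas produced) = (2/1) × 2.038 = 4.076 mol
P = nRT/V = 4.076 × 8.314 × 580 / 278 = 70.70 kPa

70.7 kPa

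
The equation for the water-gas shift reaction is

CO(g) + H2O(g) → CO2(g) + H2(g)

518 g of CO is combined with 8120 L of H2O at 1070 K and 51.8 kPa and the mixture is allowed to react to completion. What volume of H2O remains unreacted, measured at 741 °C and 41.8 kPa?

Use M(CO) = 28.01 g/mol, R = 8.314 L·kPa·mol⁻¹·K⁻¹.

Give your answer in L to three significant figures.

5810 L

n(CO) = 518 / 28.01 = 18.49 mol
n(H2O) = PV/RT = (51.8 × 8120) / (8.314 × 1070) = 47.28 mol
For 18.49 mol CO, stoichiometry requires (1/1) × 18.49 = 18.49 mol H2O; 47.28 mol is available, so CO is limiting.
n(H2O) consumed = (1/1) × 18.49 = 18.49 mol; remaining = 47.28 − 18.49 = 28.79 mol
V(H2O) = nRT/P = 28.79 × 8.314 × 1014.15 / 41.8 = 5807 L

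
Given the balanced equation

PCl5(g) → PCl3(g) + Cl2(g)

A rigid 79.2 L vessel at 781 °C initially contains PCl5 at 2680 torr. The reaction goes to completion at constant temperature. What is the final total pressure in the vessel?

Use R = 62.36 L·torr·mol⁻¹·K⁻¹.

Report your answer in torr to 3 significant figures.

5360 torr

At constant T and V, P ∝ n(gas): 1 mol gas → 2 mol gas.
P_final = (2/1) × 2680 = 5360 torr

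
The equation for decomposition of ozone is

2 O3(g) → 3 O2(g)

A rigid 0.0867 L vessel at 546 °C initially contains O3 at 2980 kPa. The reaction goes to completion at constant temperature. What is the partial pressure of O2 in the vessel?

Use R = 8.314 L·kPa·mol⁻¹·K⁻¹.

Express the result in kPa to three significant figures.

n(O3)₀ = PV/RT = (2980 × 0.0867) / (8.314 × 819.15) = 0.03794 mol
n(O2) = (3/2) × 0.03794 = 0.05691 mol
P(O2) = nRT/V = 0.05691 × 8.314 × 819.15 / 0.0867 = 4470 kPa

4470 kPa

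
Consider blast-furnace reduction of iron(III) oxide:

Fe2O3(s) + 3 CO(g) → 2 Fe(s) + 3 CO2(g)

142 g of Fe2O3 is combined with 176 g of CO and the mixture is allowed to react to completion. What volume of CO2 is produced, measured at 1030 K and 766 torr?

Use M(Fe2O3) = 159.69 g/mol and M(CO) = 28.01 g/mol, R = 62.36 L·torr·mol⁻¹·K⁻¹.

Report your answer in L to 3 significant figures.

n(Fe2O3) = 142 / 159.69 = 0.8892 mol
n(CO) = 176 / 28.01 = 6.283 mol
For 0.8892 mol Fe2O3, stoichiometry requires (3/1) × 0.8892 = 2.668 mol CO; 6.283 mol is available, so Fe2O3 is limiting.
n(CO2) = (3/1) × 0.8892 = 2.668 mol
V(CO2) = nRT/P = 2.668 × 62.36 × 1030 / 766 = 223.7 L

224 L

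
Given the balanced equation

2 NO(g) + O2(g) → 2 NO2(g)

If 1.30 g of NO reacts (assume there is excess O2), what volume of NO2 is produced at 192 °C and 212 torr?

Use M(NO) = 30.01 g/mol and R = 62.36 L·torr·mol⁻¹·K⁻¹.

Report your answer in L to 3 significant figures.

n(NO) = 1.300 / 30.01 = 0.04332 mol
n(NO2) = (2/2) × 0.04332 = 0.04332 mol
V = nRT/P = 0.04332 × 62.36 × 465.15 / 212 = 5.927 L

5.93 L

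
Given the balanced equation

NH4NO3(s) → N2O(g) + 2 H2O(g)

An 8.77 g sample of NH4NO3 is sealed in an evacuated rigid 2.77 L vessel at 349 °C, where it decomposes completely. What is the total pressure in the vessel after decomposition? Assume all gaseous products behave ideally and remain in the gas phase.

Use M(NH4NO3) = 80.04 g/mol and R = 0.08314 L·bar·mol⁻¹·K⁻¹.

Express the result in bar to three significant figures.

6.14 bar

n(NH4NO3) = 8.77 / 80.04 = 0.1096 mol
n(gas produced) = (3/1) × 0.1096 = 0.3288 mol
P = nRT/V = 0.3288 × 0.08314 × 622.15 / 2.77 = 6.140 bar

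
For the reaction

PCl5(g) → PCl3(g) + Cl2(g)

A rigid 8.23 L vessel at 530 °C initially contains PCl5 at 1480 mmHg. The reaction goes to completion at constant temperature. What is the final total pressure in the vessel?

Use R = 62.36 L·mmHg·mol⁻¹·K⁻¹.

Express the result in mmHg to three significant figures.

At constant T and V, P ∝ n(gas): 1 mol gas → 2 mol gas.
P_final = (2/1) × 1480 = 2960 mmHg

2960 mmHg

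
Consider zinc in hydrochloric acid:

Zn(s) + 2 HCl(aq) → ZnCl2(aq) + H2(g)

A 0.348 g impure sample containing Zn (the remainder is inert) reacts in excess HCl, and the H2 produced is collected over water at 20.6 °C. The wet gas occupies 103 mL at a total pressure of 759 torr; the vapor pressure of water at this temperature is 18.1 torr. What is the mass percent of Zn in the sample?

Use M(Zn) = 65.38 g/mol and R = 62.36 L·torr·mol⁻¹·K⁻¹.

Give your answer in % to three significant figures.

P(H2) = 759 − 18.1 = 740.9 torr
n(H2) = PV/RT = (740.9 × 0.1030) / (62.36 × 293.75) = 0.004166 mol
n(Zn) = (1/1) × 0.004166 = 0.004166 mol
m(Zn) = 0.004166 × 65.38 = 0.2724 g
%Zn = 0.2724 / 0.348 × 100 = 78.28%

78.3 %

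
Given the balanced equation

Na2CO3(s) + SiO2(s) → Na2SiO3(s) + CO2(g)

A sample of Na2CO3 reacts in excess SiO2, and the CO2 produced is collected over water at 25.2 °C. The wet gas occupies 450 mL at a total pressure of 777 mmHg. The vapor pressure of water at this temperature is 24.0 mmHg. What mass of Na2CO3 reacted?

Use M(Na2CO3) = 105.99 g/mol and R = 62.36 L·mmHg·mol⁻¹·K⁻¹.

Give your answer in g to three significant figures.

P(CO2) = 777 − 24.0 = 753.0 mmHg
n(CO2) = PV/RT = (753.0 × 0.4500) / (62.36 × 298.35) = 0.01821 mol
n(Na2CO3) = (1/1) × 0.01821 = 0.01821 mol
m(Na2CO3) = 0.01821 × 105.99 = 1.930 g

1.93 g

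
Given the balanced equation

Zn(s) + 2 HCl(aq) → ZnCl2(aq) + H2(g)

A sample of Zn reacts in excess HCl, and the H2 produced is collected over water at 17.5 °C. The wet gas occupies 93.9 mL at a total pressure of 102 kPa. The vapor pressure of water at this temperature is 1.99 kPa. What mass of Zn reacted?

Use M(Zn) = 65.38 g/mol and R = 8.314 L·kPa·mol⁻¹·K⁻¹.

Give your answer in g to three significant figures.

0.254 g

P(H2) = 102 − 1.99 = 100.0 kPa
n(H2) = PV/RT = (100.0 × 0.09390) / (8.314 × 290.65) = 0.003886 mol
n(Zn) = (1/1) × 0.003886 = 0.003886 mol
m(Zn) = 0.003886 × 65.38 = 0.2541 g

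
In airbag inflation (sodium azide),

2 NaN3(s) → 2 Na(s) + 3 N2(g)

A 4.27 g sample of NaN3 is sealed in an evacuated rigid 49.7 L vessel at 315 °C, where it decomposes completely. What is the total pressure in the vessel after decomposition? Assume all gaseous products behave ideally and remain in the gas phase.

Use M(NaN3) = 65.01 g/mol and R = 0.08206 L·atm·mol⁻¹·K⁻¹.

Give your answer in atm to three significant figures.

0.0957 atm

n(NaN3) = 4.27 / 65.01 = 0.06568 mol
n(gas produced) = (3/2) × 0.06568 = 0.09852 mol
P = nRT/V = 0.09852 × 0.08206 × 588.15 / 49.7 = 0.09567 atm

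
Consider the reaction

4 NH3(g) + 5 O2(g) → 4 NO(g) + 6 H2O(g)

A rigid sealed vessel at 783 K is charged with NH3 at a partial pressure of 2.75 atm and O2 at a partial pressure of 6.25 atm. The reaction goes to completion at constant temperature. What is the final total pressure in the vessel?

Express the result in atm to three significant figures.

9.69 atm

Because the vessel is rigid and T is held at 783 K, work the stoichiometry in partial pressures (P_i = n_iRT/V).
P(O2) required for 2.75 atm of NH3 = (5/4) × 2.75 = 3.438 atm; available 6.25 atm, so NH3 is limiting.
P(O2) remaining = 6.25 − (5/4) × 2.75 = 2.812 atm
P(gaseous products) = (4+6)/4 × 2.75 = 6.875 atm
P_total at 783 K = 2.812 + 6.875 = 9.687 atm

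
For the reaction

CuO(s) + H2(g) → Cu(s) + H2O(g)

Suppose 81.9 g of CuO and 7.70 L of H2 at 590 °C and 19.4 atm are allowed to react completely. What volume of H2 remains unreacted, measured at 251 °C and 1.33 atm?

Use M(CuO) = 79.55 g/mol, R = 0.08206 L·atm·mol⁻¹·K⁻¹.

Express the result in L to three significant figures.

n(CuO) = 81.9 / 79.55 = 1.030 mol
n(H2) = PV/RT = (19.4 × 7.70) / (0.08206 × 863.15) = 2.109 mol
For 1.030 mol CuO, stoichiometry requires (1/1) × 1.030 = 1.030 mol H2; 2.109 mol is available, so CuO is limiting.
n(H2) consumed = (1/1) × 1.030 = 1.030 mol; remaining = 2.109 − 1.030 = 1.079 mol
V(H2) = nRT/P = 1.079 × 0.08206 × 524.15 / 1.33 = 34.89 L

34.9 L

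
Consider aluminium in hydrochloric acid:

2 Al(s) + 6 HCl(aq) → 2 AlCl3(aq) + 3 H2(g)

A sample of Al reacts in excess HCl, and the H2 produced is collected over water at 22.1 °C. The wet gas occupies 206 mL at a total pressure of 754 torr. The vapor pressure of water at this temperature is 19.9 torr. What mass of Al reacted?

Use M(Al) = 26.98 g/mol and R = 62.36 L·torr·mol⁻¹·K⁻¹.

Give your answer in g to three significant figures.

0.148 g

P(H2) = 754 − 19.9 = 734.1 torr
n(H2) = PV/RT = (734.1 × 0.2060) / (62.36 × 295.25) = 0.008213 mol
n(Al) = (2/3) × 0.008213 = 0.005475 mol
m(Al) = 0.005475 × 26.98 = 0.1477 g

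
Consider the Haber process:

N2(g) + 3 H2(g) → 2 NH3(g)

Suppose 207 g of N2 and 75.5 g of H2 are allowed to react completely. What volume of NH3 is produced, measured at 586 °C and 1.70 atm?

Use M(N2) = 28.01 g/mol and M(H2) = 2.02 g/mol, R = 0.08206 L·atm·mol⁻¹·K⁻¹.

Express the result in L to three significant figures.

n(N2) = 207 / 28.01 = 7.390 mol
n(H2) = 75.5 / 2.02 = 37.38 mol
For 7.390 mol N2, stoichiometry requires (3/1) × 7.390 = 22.17 mol H2; 37.38 mol is available, so N2 is limiting.
n(NH3) = (2/1) × 7.390 = 14.78 mol
V(NH3) = nRT/P = 14.78 × 0.08206 × 859.15 / 1.70 = 613.0 L

613 L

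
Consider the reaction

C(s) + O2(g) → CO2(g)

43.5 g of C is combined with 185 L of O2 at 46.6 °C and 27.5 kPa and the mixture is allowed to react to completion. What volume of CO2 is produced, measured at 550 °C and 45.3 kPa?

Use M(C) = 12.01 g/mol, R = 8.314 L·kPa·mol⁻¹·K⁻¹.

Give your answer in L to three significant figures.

289 L

n(C) = 43.5 / 12.01 = 3.622 mol
n(O2) = PV/RT = (27.5 × 185) / (8.314 × 319.75) = 1.914 mol
For 3.622 mol C, stoichiometry requires (1/1) × 3.622 = 3.622 mol O2; 1.914 mol is available, so O2 is limiting.
n(CO2) = (1/1) × 1.914 = 1.914 mol
V(CO2) = nRT/P = 1.914 × 8.314 × 823.15 / 45.3 = 289.2 L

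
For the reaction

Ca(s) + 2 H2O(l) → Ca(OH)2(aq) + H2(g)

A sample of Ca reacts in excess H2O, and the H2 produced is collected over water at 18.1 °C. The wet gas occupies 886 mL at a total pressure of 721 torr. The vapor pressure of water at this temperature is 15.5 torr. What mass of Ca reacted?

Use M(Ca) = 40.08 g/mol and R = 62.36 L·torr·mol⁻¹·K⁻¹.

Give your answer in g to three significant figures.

1.38 g

P(H2) = 721 − 15.5 = 705.5 torr
n(H2) = PV/RT = (705.5 × 0.8860) / (62.36 × 291.25) = 0.03442 mol
n(Ca) = (1/1) × 0.03442 = 0.03442 mol
m(Ca) = 0.03442 × 40.08 = 1.380 g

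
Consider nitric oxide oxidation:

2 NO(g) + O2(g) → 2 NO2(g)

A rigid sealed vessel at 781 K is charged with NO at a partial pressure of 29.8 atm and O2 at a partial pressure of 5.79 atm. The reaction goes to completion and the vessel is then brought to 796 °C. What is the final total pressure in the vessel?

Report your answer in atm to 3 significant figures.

40.8 atm

Because the vessel is rigid and T is held at 781 K, work the stoichiometry in partial pressures (P_i = n_iRT/V).
P(O2) required for 29.8 atm of NO = (1/2) × 29.8 = 14.90 atm; available 5.79 atm, so O2 is limiting.
P(NO) remaining = 29.8 − (2/1) × 5.79 = 18.22 atm
P(gaseous products) = (2)/1 × 5.79 = 11.58 atm
P_total at 781 K = 18.22 + 11.58 = 29.80 atm
Scaling to 796 °C: P = 29.80 × 1069.15/781 = 40.79 atm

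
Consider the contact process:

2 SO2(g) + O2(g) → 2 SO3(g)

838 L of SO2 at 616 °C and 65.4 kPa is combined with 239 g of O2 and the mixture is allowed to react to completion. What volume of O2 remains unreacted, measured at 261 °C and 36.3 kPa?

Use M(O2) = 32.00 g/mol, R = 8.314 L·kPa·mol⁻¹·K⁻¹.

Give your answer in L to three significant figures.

n(SO2) = PV/RT = (65.4 × 838) / (8.314 × 889.15) = 7.414 mol
n(O2) = 239 / 32.00 = 7.469 mol
For 7.414 mol SO2, stoichiometry requires (1/2) × 7.414 = 3.707 mol O2; 7.469 mol is available, so SO2 is limiting.
n(O2) consumed = (1/2) × 7.414 = 3.707 mol; remaining = 7.469 − 3.707 = 3.762 mol
V(O2) = nRT/P = 3.762 × 8.314 × 534.15 / 36.3 = 460.2 L

460 L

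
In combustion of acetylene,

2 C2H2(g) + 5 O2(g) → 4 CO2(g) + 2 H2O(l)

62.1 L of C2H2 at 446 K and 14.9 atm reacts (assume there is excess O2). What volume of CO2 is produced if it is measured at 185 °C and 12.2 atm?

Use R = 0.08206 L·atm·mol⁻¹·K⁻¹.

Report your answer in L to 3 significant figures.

156 L

n(C2H2) = PV/RT = (14.9 × 62.1) / (0.08206 × 446) = 25.28 mol
n(CO2) = (4/2) × 25.28 = 50.56 mol
V = nRT/P = 50.56 × 0.08206 × 458.15 / 12.2 = 155.8 L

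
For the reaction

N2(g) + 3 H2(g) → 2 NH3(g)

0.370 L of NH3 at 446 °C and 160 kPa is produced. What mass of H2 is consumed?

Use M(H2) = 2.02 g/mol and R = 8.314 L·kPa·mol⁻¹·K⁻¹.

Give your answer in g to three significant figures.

0.0300 g

n(NH3) = PV/RT = (160 × 0.370) / (8.314 × 719.15) = 0.009901 mol
n(H2) = (3/2) × 0.009901 = 0.01485 mol
m(H2) = 0.01485 × 2.02 = 0.03000 g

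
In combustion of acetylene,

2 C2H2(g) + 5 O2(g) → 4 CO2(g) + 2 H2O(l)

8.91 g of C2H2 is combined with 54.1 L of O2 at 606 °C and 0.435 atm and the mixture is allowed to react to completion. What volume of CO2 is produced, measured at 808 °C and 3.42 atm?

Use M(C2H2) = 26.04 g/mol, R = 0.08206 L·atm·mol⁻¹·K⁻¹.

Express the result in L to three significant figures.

6.77 L

n(C2H2) = 8.91 / 26.04 = 0.3422 mol
n(O2) = PV/RT = (0.435 × 54.1) / (0.08206 × 879.15) = 0.3262 mol
For 0.3422 mol C2H2, stoichiometry requires (5/2) × 0.3422 = 0.8555 mol O2; 0.3262 mol is available, so O2 is limiting.
n(CO2) = (4/5) × 0.3262 = 0.2610 mol
V(CO2) = nRT/P = 0.2610 × 0.08206 × 1081.15 / 3.42 = 6.771 L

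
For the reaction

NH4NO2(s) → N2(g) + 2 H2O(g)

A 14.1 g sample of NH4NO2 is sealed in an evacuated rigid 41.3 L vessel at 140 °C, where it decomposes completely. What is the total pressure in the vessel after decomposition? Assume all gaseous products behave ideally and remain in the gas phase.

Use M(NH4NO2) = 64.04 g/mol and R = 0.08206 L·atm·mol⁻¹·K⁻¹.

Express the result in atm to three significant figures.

n(NH4NO2) = 14.1 / 64.04 = 0.2202 mol
n(gas produced) = (3/1) × 0.2202 = 0.6606 mol
P = nRT/V = 0.6606 × 0.08206 × 413.15 / 41.3 = 0.5423 atm

0.542 atm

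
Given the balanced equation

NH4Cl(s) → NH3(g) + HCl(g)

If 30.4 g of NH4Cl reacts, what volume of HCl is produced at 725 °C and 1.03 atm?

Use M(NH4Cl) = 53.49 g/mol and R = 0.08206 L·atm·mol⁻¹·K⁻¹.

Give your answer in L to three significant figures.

45.2 L

n(NH4Cl) = 30.40 / 53.49 = 0.5683 mol
n(HCl) = (1/1) × 0.5683 = 0.5683 mol
V = nRT/P = 0.5683 × 0.08206 × 998.15 / 1.03 = 45.19 L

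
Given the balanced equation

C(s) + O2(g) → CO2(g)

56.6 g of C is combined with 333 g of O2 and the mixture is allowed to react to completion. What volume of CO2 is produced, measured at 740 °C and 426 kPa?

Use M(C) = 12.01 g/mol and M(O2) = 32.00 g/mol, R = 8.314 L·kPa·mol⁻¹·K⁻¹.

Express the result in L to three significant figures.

93.2 L

n(C) = 56.6 / 12.01 = 4.713 mol
n(O2) = 333 / 32.00 = 10.41 mol
For 4.713 mol C, stoichiometry requires (1/1) × 4.713 = 4.713 mol O2; 10.41 mol is available, so C is limiting.
n(CO2) = (1/1) × 4.713 = 4.713 mol
V(CO2) = nRT/P = 4.713 × 8.314 × 1013.15 / 426 = 93.19 L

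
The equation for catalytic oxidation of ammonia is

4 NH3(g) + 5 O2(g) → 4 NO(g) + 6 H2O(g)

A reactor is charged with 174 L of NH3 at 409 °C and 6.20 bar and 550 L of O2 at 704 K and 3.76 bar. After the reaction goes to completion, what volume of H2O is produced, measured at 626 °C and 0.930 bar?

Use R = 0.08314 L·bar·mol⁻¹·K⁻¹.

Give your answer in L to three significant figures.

2290 L

n(NH3) = PV/RT = (6.20 × 174) / (0.08314 × 682.15) = 19.02 mol
n(O2) = PV/RT = (3.76 × 550) / (0.08314 × 704) = 35.33 mol
For 19.02 mol NH3, stoichiometry requires (5/4) × 19.02 = 23.77 mol O2; 35.33 mol is available, so NH3 is limiting.
n(H2O) = (6/4) × 19.02 = 28.53 mol
V(H2O) = nRT/P = 28.53 × 0.08314 × 899.15 / 0.930 = 2293 L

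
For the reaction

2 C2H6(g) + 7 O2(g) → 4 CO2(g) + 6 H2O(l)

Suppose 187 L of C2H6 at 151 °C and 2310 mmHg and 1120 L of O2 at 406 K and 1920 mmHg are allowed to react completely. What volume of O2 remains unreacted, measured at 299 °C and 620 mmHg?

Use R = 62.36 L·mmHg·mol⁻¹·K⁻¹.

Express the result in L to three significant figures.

1600 L

n(C2H6) = PV/RT = (2310 × 187) / (62.36 × 424.15) = 16.33 mol
n(O2) = PV/RT = (1920 × 1120) / (62.36 × 406) = 84.94 mol
For 16.33 mol C2H6, stoichiometry requires (7/2) × 16.33 = 57.15 mol O2; 84.94 mol is available, so C2H6 is limiting.
n(O2) consumed = (7/2) × 16.33 = 57.15 mol; remaining = 84.94 − 57.15 = 27.79 mol
V(O2) = nRT/P = 27.79 × 62.36 × 572.15 / 620 = 1599 L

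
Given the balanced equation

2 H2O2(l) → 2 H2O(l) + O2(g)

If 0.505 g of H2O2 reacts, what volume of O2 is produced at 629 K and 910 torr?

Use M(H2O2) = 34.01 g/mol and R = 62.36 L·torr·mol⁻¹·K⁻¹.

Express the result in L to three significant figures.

n(H2O2) = 0.5050 / 34.01 = 0.01485 mol
n(O2) = (1/2) × 0.01485 = 0.007425 mol
V = nRT/P = 0.007425 × 62.36 × 629 / 910 = 0.3200 L

0.320 L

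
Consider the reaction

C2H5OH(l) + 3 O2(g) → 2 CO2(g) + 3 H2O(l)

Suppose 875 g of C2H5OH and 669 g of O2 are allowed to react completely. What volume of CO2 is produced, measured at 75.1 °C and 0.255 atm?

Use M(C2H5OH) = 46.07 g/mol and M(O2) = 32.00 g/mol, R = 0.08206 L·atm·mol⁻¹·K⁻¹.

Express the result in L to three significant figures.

n(C2H5OH) = 875 / 46.07 = 18.99 mol
n(O2) = 669 / 32.00 = 20.91 mol
For 18.99 mol C2H5OH, stoichiometry requires (3/1) × 18.99 = 56.97 mol O2; 20.91 mol is available, so O2 is limiting.
n(CO2) = (2/3) × 20.91 = 13.94 mol
V(CO2) = nRT/P = 13.94 × 0.08206 × 348.25 / 0.255 = 1562 L

1560 L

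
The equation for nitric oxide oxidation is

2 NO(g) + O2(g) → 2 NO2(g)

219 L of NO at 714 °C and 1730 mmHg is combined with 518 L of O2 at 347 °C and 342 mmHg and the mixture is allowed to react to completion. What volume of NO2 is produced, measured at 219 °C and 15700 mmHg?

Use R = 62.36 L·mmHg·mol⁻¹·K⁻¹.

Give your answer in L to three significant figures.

12.0 L

n(NO) = PV/RT = (1730 × 219) / (62.36 × 987.15) = 6.155 mol
n(O2) = PV/RT = (342 × 518) / (62.36 × 620.15) = 4.581 mol
For 6.155 mol NO, stoichiometry requires (1/2) × 6.155 = 3.078 mol O2; 4.581 mol is available, so NO is limiting.
n(NO2) = (2/2) × 6.155 = 6.155 mol
V(NO2) = nRT/P = 6.155 × 62.36 × 492.15 / 15700 = 12.03 L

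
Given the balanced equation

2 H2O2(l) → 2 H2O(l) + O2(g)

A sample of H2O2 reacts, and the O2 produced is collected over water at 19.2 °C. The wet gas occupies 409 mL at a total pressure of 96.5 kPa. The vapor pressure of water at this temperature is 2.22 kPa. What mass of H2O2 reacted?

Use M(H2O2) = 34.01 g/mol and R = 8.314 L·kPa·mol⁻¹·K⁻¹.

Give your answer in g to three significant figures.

P(O2) = 96.5 − 2.22 = 94.28 kPa
n(O2) = PV/RT = (94.28 × 0.4090) / (8.314 × 292.35) = 0.01586 mol
n(H2O2) = (2/1) × 0.01586 = 0.03172 mol
m(H2O2) = 0.03172 × 34.01 = 1.079 g

1.08 g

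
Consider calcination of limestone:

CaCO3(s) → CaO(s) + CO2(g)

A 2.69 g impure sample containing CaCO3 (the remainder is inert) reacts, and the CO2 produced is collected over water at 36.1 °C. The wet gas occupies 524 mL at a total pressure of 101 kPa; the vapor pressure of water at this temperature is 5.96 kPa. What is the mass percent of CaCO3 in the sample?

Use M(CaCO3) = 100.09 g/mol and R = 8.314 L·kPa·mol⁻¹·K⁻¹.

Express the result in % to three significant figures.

72.1 %

P(CO2) = 101 − 5.96 = 95.04 kPa
n(CO2) = PV/RT = (95.04 × 0.5240) / (8.314 × 309.25) = 0.01937 mol
n(CaCO3) = (1/1) × 0.01937 = 0.01937 mol
m(CaCO3) = 0.01937 × 100.09 = 1.939 g
%CaCO3 = 1.939 / 2.69 × 100 = 72.08%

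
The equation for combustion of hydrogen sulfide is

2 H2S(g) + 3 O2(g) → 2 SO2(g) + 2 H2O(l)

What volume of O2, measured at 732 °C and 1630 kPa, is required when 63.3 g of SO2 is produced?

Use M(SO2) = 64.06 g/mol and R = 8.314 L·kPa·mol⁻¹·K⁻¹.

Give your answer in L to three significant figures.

n(SO2) = 63.30 / 64.06 = 0.9881 mol
n(O2) = (3/2) × 0.9881 = 1.482 mol
V = nRT/P = 1.482 × 8.314 × 1005.15 / 1630 = 7.598 L

7.60 L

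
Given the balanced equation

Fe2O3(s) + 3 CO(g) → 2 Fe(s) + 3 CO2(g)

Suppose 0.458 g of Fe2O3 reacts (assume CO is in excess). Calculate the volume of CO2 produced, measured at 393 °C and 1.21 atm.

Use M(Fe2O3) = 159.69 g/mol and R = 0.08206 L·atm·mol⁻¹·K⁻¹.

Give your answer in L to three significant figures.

0.389 L

n(Fe2O3) = 0.4580 / 159.69 = 0.002868 mol
n(CO2) = (3/1) × 0.002868 = 0.008604 mol
V = nRT/P = 0.008604 × 0.08206 × 666.15 / 1.21 = 0.3887 L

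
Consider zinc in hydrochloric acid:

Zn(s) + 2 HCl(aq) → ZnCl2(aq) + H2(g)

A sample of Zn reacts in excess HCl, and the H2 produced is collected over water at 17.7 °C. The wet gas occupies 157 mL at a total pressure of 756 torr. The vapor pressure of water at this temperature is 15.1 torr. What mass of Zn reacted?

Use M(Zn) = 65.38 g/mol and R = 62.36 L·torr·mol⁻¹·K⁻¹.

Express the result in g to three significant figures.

P(H2) = 756 − 15.1 = 740.9 torr
n(H2) = PV/RT = (740.9 × 0.1570) / (62.36 × 290.85) = 0.006413 mol
n(Zn) = (1/1) × 0.006413 = 0.006413 mol
m(Zn) = 0.006413 × 65.38 = 0.4193 g

0.419 g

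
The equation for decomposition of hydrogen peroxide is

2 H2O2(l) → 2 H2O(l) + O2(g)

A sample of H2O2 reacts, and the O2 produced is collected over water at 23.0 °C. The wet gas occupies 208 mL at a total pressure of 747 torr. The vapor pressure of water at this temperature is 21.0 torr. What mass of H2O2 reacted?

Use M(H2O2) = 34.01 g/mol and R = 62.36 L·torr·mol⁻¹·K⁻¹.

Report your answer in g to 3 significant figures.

0.556 g

P(O2) = 747 − 21.0 = 726.0 torr
n(O2) = PV/RT = (726.0 × 0.2080) / (62.36 × 296.15) = 0.008177 mol
n(H2O2) = (2/1) × 0.008177 = 0.01635 mol
m(H2O2) = 0.01635 × 34.01 = 0.5561 g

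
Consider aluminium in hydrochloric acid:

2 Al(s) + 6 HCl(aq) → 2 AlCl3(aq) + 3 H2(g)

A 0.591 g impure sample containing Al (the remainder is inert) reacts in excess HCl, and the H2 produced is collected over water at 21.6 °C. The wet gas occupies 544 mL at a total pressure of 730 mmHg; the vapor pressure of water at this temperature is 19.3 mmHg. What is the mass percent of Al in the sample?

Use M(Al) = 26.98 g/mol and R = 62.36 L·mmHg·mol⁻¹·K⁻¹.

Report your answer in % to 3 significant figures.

P(H2) = 730 − 19.3 = 710.7 mmHg
n(H2) = PV/RT = (710.7 × 0.5440) / (62.36 × 294.75) = 0.02103 mol
n(Al) = (2/3) × 0.02103 = 0.01402 mol
m(Al) = 0.01402 × 26.98 = 0.3783 g
%Al = 0.3783 / 0.591 × 100 = 64.01%

64.0 %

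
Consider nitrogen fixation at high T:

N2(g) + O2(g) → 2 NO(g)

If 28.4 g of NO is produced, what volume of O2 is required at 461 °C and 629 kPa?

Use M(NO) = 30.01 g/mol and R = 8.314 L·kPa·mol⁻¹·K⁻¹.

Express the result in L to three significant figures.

4.59 L

n(NO) = 28.40 / 30.01 = 0.9464 mol
n(O2) = (1/2) × 0.9464 = 0.4732 mol
V = nRT/P = 0.4732 × 8.314 × 734.15 / 629 = 4.592 L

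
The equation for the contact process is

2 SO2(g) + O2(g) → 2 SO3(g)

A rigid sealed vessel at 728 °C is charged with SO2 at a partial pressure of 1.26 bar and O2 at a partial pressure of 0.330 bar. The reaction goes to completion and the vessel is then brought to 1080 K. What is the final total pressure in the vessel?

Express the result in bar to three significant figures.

1.36 bar

At constant V, partial pressures at 728 °C are proportional to moles, so apply stoichiometry directly to pressures.
P(O2) required for 1.26 bar of SO2 = (1/2) × 1.26 = 0.6300 bar; available 0.330 bar, so O2 is limiting.
P(SO2) remaining = 1.26 − (2/1) × 0.330 = 0.6000 bar
P(gaseous products) = (2)/1 × 0.330 = 0.6600 bar
P_total at 728 °C = 0.6000 + 0.6600 = 1.260 bar
Scaling to 1080 K: P = 1.260 × 1080/1001.15 = 1.359 bar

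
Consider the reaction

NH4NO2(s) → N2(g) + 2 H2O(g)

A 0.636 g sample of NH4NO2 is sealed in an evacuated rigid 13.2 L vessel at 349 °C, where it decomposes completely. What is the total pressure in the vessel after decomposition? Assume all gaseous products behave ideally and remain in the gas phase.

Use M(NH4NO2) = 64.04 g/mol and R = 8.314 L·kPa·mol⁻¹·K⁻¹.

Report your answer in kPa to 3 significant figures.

n(NH4NO2) = 0.636 / 64.04 = 0.009931 mol
n(gas produced) = (3/1) × 0.009931 = 0.02979 mol
P = nRT/V = 0.02979 × 8.314 × 622.15 / 13.2 = 11.67 kPa

11.7 kPa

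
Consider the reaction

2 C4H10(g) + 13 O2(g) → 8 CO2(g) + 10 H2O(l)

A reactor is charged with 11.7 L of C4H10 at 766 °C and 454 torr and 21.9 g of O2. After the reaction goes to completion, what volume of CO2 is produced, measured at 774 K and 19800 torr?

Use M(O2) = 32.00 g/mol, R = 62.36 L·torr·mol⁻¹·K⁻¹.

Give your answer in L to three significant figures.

n(C4H10) = PV/RT = (454 × 11.7) / (62.36 × 1039.15) = 0.08197 mol
n(O2) = 21.9 / 32.00 = 0.6844 mol
For 0.08197 mol C4H10, stoichiometry requires (13/2) × 0.08197 = 0.5328 mol O2; 0.6844 mol is available, so C4H10 is limiting.
n(CO2) = (8/2) × 0.08197 = 0.3279 mol
V(CO2) = nRT/P = 0.3279 × 62.36 × 774 / 19800 = 0.7993 L

0.799 L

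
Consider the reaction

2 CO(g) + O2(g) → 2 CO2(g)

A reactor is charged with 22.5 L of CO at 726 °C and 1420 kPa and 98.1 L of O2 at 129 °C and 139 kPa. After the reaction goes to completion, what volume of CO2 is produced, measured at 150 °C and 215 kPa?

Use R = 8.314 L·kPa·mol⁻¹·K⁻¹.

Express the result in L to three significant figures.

n(CO) = PV/RT = (1420 × 22.5) / (8.314 × 999.15) = 3.846 mol
n(O2) = PV/RT = (139 × 98.1) / (8.314 × 402.15) = 4.078 mol
For 3.846 mol CO, stoichiometry requires (1/2) × 3.846 = 1.923 mol O2; 4.078 mol is available, so CO is limiting.
n(CO2) = (2/2) × 3.846 = 3.846 mol
V(CO2) = nRT/P = 3.846 × 8.314 × 423.15 / 215 = 62.93 L

62.9 L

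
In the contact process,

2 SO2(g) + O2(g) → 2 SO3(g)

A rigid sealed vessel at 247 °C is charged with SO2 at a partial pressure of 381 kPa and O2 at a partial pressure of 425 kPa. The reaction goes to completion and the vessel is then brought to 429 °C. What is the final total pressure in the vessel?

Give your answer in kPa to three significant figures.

831 kPa

At constant V, partial pressures at 247 °C are proportional to moles, so apply stoichiometry directly to pressures.
P(O2) required for 381 kPa of SO2 = (1/2) × 381 = 190.5 kPa; available 425 kPa, so SO2 is limiting.
P(O2) remaining = 425 − (1/2) × 381 = 234.5 kPa
P(gaseous products) = (2)/2 × 381 = 381.0 kPa
P_total at 247 °C = 234.5 + 381.0 = 615.5 kPa
Scaling to 429 °C: P = 615.5 × 702.15/520.15 = 830.9 kPa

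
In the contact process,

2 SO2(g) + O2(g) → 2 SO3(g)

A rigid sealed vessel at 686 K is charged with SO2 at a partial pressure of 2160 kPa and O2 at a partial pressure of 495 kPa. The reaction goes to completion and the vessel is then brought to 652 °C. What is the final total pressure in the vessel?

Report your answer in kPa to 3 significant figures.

2910 kPa

Because the vessel is rigid and T is held at 686 K, work the stoichiometry in partial pressures (P_i = n_iRT/V).
P(O2) required for 2160 kPa of SO2 = (1/2) × 2160 = 1080 kPa; available 495 kPa, so O2 is limiting.
P(SO2) remaining = 2160 − (2/1) × 495 = 1170 kPa
P(gaseous products) = (2)/1 × 495 = 990.0 kPa
P_total at 686 K = 1170 + 990.0 = 2160 kPa
Scaling to 652 °C: P = 2160 × 925.15/686 = 2913 kPa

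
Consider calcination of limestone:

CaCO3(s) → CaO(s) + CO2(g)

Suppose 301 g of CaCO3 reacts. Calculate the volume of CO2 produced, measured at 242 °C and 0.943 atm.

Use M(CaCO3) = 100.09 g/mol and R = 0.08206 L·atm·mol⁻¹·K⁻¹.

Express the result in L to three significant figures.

n(CaCO3) = 301.0 / 100.09 = 3.007 mol
n(CO2) = (1/1) × 3.007 = 3.007 mol
V = nRT/P = 3.007 × 0.08206 × 515.15 / 0.943 = 134.8 L

135 L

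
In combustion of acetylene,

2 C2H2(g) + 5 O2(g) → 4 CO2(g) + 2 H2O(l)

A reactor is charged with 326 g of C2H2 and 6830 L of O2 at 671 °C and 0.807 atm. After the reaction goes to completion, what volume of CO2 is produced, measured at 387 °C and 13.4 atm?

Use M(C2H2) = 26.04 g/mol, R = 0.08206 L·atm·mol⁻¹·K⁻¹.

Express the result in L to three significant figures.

n(C2H2) = 326 / 26.04 = 12.52 mol
n(O2) = PV/RT = (0.807 × 6830) / (0.08206 × 944.15) = 71.14 mol
For 12.52 mol C2H2, stoichiometry requires (5/2) × 12.52 = 31.30 mol O2; 71.14 mol is available, so C2H2 is limiting.
n(CO2) = (4/2) × 12.52 = 25.04 mol
V(CO2) = nRT/P = 25.04 × 0.08206 × 660.15 / 13.4 = 101.2 L

101 L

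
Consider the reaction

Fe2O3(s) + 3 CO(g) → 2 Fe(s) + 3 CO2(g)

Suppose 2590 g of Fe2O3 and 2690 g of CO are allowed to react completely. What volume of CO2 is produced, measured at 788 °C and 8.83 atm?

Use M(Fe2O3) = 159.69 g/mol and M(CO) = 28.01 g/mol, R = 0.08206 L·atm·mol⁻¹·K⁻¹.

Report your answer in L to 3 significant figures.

n(Fe2O3) = 2590 / 159.69 = 16.22 mol
n(CO) = 2690 / 28.01 = 96.04 mol
For 16.22 mol Fe2O3, stoichiometry requires (3/1) × 16.22 = 48.66 mol CO; 96.04 mol is available, so Fe2O3 is limiting.
n(CO2) = (3/1) × 16.22 = 48.66 mol
V(CO2) = nRT/P = 48.66 × 0.08206 × 1061.15 / 8.83 = 479.9 L

480 L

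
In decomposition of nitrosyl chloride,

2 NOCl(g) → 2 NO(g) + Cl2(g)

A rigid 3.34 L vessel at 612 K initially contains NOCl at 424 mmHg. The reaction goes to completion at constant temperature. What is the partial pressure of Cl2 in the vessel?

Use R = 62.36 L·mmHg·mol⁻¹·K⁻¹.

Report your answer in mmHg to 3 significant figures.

212 mmHg

n(NOCl)₀ = PV/RT = (424 × 3.34) / (62.36 × 612) = 0.03711 mol
n(Cl2) = (1/2) × 0.03711 = 0.01855 mol
P(Cl2) = nRT/V = 0.01855 × 62.36 × 612 / 3.34 = 212.0 mmHg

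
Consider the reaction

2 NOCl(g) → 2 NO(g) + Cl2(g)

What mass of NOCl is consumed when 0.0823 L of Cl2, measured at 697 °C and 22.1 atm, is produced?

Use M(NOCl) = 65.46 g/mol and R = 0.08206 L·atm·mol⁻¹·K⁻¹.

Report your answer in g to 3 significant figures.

2.99 g

n(Cl2) = PV/RT = (22.1 × 0.0823) / (0.08206 × 970.15) = 0.02285 mol
n(NOCl) = (2/1) × 0.02285 = 0.04570 mol
m(NOCl) = 0.04570 × 65.46 = 2.992 g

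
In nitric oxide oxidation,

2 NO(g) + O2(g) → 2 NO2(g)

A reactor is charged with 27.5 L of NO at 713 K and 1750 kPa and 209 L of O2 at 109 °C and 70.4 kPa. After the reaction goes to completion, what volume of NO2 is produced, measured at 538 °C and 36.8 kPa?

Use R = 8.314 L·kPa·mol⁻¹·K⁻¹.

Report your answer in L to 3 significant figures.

n(NO) = PV/RT = (1750 × 27.5) / (8.314 × 713) = 8.118 mol
n(O2) = PV/RT = (70.4 × 209) / (8.314 × 382.15) = 4.631 mol
For 8.118 mol NO, stoichiometry requires (1/2) × 8.118 = 4.059 mol O2; 4.631 mol is available, so NO is limiting.
n(NO2) = (2/2) × 8.118 = 8.118 mol
V(NO2) = nRT/P = 8.118 × 8.314 × 811.15 / 36.8 = 1488 L

1490 L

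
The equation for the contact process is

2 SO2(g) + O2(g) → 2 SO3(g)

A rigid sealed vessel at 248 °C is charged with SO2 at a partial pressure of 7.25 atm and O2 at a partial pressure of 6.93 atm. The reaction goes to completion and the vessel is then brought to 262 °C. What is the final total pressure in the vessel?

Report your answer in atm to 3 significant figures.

At constant V, partial pressures at 248 °C are proportional to moles, so apply stoichiometry directly to pressures.
P(O2) required for 7.25 atm of SO2 = (1/2) × 7.25 = 3.625 atm; available 6.93 atm, so SO2 is limiting.
P(O2) remaining = 6.93 − (1/2) × 7.25 = 3.305 atm
P(gaseous products) = (2)/2 × 7.25 = 7.250 atm
P_total at 248 °C = 3.305 + 7.250 = 10.55 atm
Scaling to 262 °C: P = 10.55 × 535.15/521.15 = 10.83 atm

10.8 atm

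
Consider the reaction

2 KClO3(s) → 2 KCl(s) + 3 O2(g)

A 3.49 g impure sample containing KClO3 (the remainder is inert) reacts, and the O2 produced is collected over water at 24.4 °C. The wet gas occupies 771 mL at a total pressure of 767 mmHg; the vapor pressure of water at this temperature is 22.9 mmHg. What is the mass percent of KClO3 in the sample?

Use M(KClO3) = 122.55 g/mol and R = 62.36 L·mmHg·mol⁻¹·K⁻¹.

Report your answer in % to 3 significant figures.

72.4 %

P(O2) = 767 − 22.9 = 744.1 mmHg
n(O2) = PV/RT = (744.1 × 0.7710) / (62.36 × 297.55) = 0.03092 mol
n(KClO3) = (2/3) × 0.03092 = 0.02061 mol
m(KClO3) = 0.02061 × 122.55 = 2.526 g
%KClO3 = 2.526 / 3.49 × 100 = 72.38%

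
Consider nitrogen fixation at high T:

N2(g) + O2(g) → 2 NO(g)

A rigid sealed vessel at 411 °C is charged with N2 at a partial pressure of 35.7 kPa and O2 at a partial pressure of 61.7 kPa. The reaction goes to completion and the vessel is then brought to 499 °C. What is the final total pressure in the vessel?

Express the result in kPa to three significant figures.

110 kPa

With V and T fixed, P_i ∝ n_i, so the mole ratios apply directly to partial pressures at 411 °C.
P(O2) required for 35.7 kPa of N2 = (1/1) × 35.7 = 35.70 kPa; available 61.7 kPa, so N2 is limiting.
P(O2) remaining = 61.7 − (1/1) × 35.7 = 26.00 kPa
P(gaseous products) = (2)/1 × 35.7 = 71.40 kPa
P_total at 411 °C = 26.00 + 71.40 = 97.40 kPa
Scaling to 499 °C: P = 97.40 × 772.15/684.15 = 109.9 kPa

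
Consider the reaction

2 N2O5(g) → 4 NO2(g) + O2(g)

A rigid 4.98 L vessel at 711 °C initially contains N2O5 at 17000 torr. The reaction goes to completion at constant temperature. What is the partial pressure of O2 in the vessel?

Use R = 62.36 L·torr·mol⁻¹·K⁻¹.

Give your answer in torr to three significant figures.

n(N2O5)₀ = PV/RT = (17000 × 4.98) / (62.36 × 984.15) = 1.379 mol
n(O2) = (1/2) × 1.379 = 0.6895 mol
P(O2) = nRT/V = 0.6895 × 62.36 × 984.15 / 4.98 = 8497 torr

8500 torr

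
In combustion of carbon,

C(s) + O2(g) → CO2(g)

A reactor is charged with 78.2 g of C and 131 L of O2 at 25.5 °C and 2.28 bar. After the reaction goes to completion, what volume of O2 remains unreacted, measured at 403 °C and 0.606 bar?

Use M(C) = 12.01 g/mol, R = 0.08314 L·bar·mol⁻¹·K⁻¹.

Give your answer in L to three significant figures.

n(C) = 78.2 / 12.01 = 6.511 mol
n(O2) = PV/RT = (2.28 × 131) / (0.08314 × 298.65) = 12.03 mol
For 6.511 mol C, stoichiometry requires (1/1) × 6.511 = 6.511 mol O2; 12.03 mol is available, so C is limiting.
n(O2) consumed = (1/1) × 6.511 = 6.511 mol; remaining = 12.03 − 6.511 = 5.519 mol
V(O2) = nRT/P = 5.519 × 0.08314 × 676.15 / 0.606 = 512.0 L

512 L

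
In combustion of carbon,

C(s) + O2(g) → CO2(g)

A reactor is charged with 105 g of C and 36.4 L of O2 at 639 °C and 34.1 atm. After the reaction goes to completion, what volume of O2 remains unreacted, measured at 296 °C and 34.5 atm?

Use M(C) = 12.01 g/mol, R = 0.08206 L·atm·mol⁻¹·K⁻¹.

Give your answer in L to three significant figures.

n(C) = 105 / 12.01 = 8.743 mol
n(O2) = PV/RT = (34.1 × 36.4) / (0.08206 × 912.15) = 16.58 mol
For 8.743 mol C, stoichiometry requires (1/1) × 8.743 = 8.743 mol O2; 16.58 mol is available, so C is limiting.
n(O2) consumed = (1/1) × 8.743 = 8.743 mol; remaining = 16.58 − 8.743 = 7.837 mol
V(O2) = nRT/P = 7.837 × 0.08206 × 569.15 / 34.5 = 10.61 L

10.6 L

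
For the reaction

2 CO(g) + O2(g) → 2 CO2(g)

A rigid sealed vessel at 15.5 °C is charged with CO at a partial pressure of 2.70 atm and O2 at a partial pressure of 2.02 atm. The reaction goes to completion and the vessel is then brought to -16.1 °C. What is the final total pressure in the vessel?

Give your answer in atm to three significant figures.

3.00 atm

At constant V, partial pressures at 15.5 °C are proportional to moles, so apply stoichiometry directly to pressures.
P(O2) required for 2.70 atm of CO = (1/2) × 2.70 = 1.350 atm; available 2.02 atm, so CO is limiting.
P(O2) remaining = 2.02 − (1/2) × 2.70 = 0.6700 atm
P(gaseous products) = (2)/2 × 2.70 = 2.700 atm
P_total at 15.5 °C = 0.6700 + 2.700 = 3.370 atm
Scaling to -16.1 °C: P = 3.370 × 257.05/288.65 = 3.001 atm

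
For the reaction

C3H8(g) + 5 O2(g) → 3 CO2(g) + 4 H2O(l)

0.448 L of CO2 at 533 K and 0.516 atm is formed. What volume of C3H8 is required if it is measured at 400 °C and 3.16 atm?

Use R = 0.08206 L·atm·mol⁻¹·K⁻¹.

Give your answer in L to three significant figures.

n(CO2) = PV/RT = (0.516 × 0.448) / (0.08206 × 533) = 0.005285 mol
n(C3H8) = (1/3) × 0.005285 = 0.001762 mol
V = nRT/P = 0.001762 × 0.08206 × 673.15 / 3.16 = 0.03080 L

0.0308 L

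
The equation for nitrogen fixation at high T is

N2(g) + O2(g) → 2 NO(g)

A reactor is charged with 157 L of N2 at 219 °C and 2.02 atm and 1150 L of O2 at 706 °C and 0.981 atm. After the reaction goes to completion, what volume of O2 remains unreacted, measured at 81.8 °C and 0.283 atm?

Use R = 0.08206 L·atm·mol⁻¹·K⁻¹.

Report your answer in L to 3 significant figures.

n(N2) = PV/RT = (2.02 × 157) / (0.08206 × 492.15) = 7.853 mol
n(O2) = PV/RT = (0.981 × 1150) / (0.08206 × 979.15) = 14.04 mol
For 7.853 mol N2, stoichiometry requires (1/1) × 7.853 = 7.853 mol O2; 14.04 mol is available, so N2 is limiting.
n(O2) consumed = (1/1) × 7.853 = 7.853 mol; remaining = 14.04 − 7.853 = 6.187 mol
V(O2) = nRT/P = 6.187 × 0.08206 × 354.95 / 0.283 = 636.8 L

637 L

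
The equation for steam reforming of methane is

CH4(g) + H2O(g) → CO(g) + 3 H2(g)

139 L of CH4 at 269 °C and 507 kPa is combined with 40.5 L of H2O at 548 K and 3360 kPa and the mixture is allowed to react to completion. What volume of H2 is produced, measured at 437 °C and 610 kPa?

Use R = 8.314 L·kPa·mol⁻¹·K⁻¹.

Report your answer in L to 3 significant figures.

454 L

n(CH4) = PV/RT = (507 × 139) / (8.314 × 542.15) = 15.63 mol
n(H2O) = PV/RT = (3360 × 40.5) / (8.314 × 548) = 29.87 mol
For 15.63 mol CH4, stoichiometry requires (1/1) × 15.63 = 15.63 mol H2O; 29.87 mol is available, so CH4 is limiting.
n(H2) = (3/1) × 15.63 = 46.89 mol
V(H2) = nRT/P = 46.89 × 8.314 × 710.15 / 610 = 453.8 L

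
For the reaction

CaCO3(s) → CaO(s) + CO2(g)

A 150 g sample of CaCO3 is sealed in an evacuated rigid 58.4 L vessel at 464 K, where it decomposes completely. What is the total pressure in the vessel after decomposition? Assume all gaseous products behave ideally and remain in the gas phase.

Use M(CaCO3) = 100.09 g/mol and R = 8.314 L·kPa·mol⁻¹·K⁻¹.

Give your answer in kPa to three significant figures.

99.0 kPa

n(CaCO3) = 150 / 100.09 = 1.499 mol
n(gas produced) = (1/1) × 1.499 = 1.499 mol
P = nRT/V = 1.499 × 8.314 × 464 / 58.4 = 99.02 kPa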